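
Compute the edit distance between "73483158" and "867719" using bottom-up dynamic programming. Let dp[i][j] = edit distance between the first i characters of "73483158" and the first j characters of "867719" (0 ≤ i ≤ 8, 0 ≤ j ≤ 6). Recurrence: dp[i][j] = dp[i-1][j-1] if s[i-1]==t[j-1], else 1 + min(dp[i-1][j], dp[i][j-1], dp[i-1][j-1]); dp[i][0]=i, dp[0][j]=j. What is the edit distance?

   ''  8  6  7  7  1  9
''  0  1  2  3  4  5  6
 7  1  1  2  2  3  4  5
 3  2  2  2  3  3  4  5
 4  3  3  3  3  4  4  5
 8  4  3  4  4  4  5  5
 3  5  4  4  5  5  5  6
 1  6  5  5  5  6  5  6
 5  7  6  6  6  6  6  6
 8  8  7  7  7  7  7  7

7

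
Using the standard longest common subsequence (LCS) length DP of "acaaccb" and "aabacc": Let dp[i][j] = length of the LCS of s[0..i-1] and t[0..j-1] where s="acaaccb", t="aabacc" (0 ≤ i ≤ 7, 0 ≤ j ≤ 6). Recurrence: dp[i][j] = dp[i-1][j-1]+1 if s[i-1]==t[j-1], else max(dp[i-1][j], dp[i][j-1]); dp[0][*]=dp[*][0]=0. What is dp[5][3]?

   ''  a  a  b  a  c  c
''  0  0  0  0  0  0  0
 a  0  1  1  1  1  1  1
 c  0  1  1  1  1  2  2
 a  0  1  2  2  2  2  2
 a  0  1  2  2  3  3  3
 c  0  1  2  2  3  4  4
 c  0  1  2  2  3  4  5
 b  0  1  2  3  3  4  5

2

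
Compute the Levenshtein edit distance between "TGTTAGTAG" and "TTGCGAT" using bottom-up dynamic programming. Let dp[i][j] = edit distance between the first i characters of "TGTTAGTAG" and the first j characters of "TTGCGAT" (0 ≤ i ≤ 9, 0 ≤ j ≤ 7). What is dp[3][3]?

2

   ''  T  T  G  C  G  A  T
''  0  1  2  3  4  5  6  7
 T  1  0  1  2  3  4  5  6
 G  2  1  1  1  2  3  4  5
 T  3  2  1  2  2  3  4  4
 T  4  3  2  2  3  3  4  4
 A  5  4  3  3  3  4  3  4
 G  6  5  4  3  4  3  4  4
 T  7  6  5  4  4  4  4  4
 A  8  7  6  5  5  5  4  5
 G  9  8  7  6  6  5  5  5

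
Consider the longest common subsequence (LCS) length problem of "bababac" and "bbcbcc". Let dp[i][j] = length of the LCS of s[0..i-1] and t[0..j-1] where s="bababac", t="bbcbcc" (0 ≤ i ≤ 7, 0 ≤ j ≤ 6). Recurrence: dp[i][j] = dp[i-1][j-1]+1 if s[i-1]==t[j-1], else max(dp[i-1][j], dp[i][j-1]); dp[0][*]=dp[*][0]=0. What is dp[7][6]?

4

   ''  b  b  c  b  c  c
''  0  0  0  0  0  0  0
 b  0  1  1  1  1  1  1
 a  0  1  1  1  1  1  1
 b  0  1  2  2  2  2  2
 a  0  1  2  2  2  2  2
 b  0  1  2  2  3  3  3
 a  0  1  2  2  3  3  3
 c  0  1  2  3  3  4  4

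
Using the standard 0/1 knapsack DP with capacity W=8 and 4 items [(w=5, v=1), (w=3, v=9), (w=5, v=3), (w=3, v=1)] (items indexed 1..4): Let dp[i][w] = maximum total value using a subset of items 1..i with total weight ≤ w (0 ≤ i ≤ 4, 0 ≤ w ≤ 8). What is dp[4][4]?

i\w   0   1   2   3   4   5   6   7   8
  0   0   0   0   0   0   0   0   0   0
  1   0   0   0   0   0   1   1   1   1
  2   0   0   0   9   9   9   9   9  10
  3   0   0   0   9   9   9   9   9  12
  4   0   0   0   9   9   9  10  10  12

9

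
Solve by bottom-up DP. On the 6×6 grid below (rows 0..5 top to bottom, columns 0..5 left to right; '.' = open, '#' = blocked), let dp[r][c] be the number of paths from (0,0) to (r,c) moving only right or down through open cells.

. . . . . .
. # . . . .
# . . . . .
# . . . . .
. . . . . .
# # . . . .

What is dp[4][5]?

r\c   0   1   2   3   4   5
  0   1   1   1   1   1   1
  1   1   0   1   2   3   4
  2   0   0   1   3   6  10
  3   0   0   1   4  10  20
  4   0   0   1   5  15  35
  5   0   0   1   6  21  56

35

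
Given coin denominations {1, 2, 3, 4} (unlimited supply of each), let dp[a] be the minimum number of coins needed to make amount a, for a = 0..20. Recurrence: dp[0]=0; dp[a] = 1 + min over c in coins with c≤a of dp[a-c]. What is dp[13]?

4

 a  0  1  2  3  4  5  6  7  8  9 10 11 12 13 14 15 16 17 18 19 20
dp  0  1  1  1  1  2  2  2  2  3  3  3  3  4  4  4  4  5  5  5  5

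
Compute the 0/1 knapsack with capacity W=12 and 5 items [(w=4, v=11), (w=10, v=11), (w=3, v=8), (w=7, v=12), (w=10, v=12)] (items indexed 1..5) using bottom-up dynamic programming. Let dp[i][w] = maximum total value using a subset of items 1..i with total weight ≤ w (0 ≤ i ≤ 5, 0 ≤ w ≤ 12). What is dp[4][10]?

i\w   0   1   2   3   4   5   6   7   8   9  10  11  12
  0   0   0   0   0   0   0   0   0   0   0   0   0   0
  1   0   0   0   0  11  11  11  11  11  11  11  11  11
  2   0   0   0   0  11  11  11  11  11  11  11  11  11
  3   0   0   0   8  11  11  11  19  19  19  19  19  19
  4   0   0   0   8  11  11  11  19  19  19  20  23  23
  5   0   0   0   8  11  11  11  19  19  19  20  23  23

20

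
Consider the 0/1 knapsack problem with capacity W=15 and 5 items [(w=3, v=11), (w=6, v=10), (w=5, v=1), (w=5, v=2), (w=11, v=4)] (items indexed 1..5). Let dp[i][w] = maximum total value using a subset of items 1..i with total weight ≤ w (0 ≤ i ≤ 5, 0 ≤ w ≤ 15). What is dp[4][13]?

i\w   0   1   2   3   4   5   6   7   8   9  10  11  12  13  14  15
  0   0   0   0   0   0   0   0   0   0   0   0   0   0   0   0   0
  1   0   0   0  11  11  11  11  11  11  11  11  11  11  11  11  11
  2   0   0   0  11  11  11  11  11  11  21  21  21  21  21  21  21
  3   0   0   0  11  11  11  11  11  12  21  21  21  21  21  22  22
  4   0   0   0  11  11  11  11  11  13  21  21  21  21  21  23  23
  5   0   0   0  11  11  11  11  11  13  21  21  21  21  21  23  23

21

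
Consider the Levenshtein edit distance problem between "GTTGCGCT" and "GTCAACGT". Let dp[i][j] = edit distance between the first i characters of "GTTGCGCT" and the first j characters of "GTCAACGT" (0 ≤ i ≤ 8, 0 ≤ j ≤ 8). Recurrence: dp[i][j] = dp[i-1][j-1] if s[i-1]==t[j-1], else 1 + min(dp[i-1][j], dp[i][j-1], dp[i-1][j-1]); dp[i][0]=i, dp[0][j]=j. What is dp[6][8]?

   ''  G  T  C  A  A  C  G  T
''  0  1  2  3  4  5  6  7  8
 G  1  0  1  2  3  4  5  6  7
 T  2  1  0  1  2  3  4  5  6
 T  3  2  1  1  2  3  4  5  5
 G  4  3  2  2  2  3  4  4  5
 C  5  4  3  2  3  3  3  4  5
 G  6  5  4  3  3  4  4  3  4
 C  7  6  5  4  4  4  4  4  4
 T  8  7  6  5  5  5  5  5  4

4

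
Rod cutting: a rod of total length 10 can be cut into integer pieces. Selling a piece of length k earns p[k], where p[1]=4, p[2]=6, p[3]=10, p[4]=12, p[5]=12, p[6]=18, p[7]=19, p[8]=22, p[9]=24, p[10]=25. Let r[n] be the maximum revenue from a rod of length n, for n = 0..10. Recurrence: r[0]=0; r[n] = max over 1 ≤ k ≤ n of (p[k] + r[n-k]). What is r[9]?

   n    0    1    2    3    4    5    6    7    8    9   10
r[n]    0    4    8   12   16   20   24   28   32   36   40

36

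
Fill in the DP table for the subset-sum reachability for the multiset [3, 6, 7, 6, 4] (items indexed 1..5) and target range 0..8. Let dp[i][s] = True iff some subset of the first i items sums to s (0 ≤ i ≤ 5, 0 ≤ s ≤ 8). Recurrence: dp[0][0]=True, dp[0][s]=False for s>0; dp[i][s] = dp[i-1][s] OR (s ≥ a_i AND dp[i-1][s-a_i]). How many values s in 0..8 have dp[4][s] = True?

4

i\s   0   1   2   3   4   5   6   7   8
  0   T   F   F   F   F   F   F   F   F
  1   T   F   F   T   F   F   F   F   F
  2   T   F   F   T   F   F   T   F   F
  3   T   F   F   T   F   F   T   T   F
  4   T   F   F   T   F   F   T   T   F
  5   T   F   F   T   T   F   T   T   F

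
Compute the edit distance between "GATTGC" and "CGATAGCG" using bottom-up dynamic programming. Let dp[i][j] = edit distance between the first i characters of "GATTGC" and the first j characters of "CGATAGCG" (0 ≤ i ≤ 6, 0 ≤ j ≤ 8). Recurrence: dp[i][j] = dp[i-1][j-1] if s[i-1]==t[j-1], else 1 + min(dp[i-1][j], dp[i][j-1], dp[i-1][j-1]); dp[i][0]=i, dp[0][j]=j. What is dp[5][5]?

3

   ''  C  G  A  T  A  G  C  G
''  0  1  2  3  4  5  6  7  8
 G  1  1  1  2  3  4  5  6  7
 A  2  2  2  1  2  3  4  5  6
 T  3  3  3  2  1  2  3  4  5
 T  4  4  4  3  2  2  3  4  5
 G  5  5  4  4  3  3  2  3  4
 C  6  5  5  5  4  4  3  2  3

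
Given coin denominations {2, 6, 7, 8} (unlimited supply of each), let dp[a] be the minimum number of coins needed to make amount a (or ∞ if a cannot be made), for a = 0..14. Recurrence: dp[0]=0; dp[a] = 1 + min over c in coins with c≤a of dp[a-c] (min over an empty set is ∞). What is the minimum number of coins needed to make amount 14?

2

 a  0  1  2  3  4  5  6  7  8  9 10 11 12 13 14
dp  0  -  1  -  2  -  1  1  1  2  2  3  2  2  2
(- denotes ∞ / unreachable)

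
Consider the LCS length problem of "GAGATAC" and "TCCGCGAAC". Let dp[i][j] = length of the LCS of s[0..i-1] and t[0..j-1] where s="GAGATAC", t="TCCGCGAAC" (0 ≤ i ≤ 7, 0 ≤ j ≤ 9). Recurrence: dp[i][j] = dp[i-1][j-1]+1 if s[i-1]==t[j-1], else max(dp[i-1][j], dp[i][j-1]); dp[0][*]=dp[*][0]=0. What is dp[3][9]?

2

   ''  T  C  C  G  C  G  A  A  C
''  0  0  0  0  0  0  0  0  0  0
 G  0  0  0  0  1  1  1  1  1  1
 A  0  0  0  0  1  1  1  2  2  2
 G  0  0  0  0  1  1  2  2  2  2
 A  0  0  0  0  1  1  2  3  3  3
 T  0  1  1  1  1  1  2  3  3  3
 A  0  1  1  1  1  1  2  3  4  4
 C  0  1  2  2  2  2  2  3  4  5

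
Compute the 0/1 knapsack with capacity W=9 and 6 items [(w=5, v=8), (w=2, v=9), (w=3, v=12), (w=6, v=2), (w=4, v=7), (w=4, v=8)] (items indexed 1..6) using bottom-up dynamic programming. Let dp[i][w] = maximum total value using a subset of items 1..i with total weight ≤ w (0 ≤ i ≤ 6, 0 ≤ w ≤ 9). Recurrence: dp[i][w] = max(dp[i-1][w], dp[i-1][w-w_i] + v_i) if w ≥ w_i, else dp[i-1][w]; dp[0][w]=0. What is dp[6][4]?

12

i\w   0   1   2   3   4   5   6   7   8   9
  0   0   0   0   0   0   0   0   0   0   0
  1   0   0   0   0   0   8   8   8   8   8
  2   0   0   9   9   9   9   9  17  17  17
  3   0   0   9  12  12  21  21  21  21  21
  4   0   0   9  12  12  21  21  21  21  21
  5   0   0   9  12  12  21  21  21  21  28
  6   0   0   9  12  12  21  21  21  21  29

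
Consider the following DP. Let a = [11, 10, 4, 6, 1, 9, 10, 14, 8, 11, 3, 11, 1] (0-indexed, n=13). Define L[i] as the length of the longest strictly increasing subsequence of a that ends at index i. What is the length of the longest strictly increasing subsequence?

   i    0    1    2    3    4    5    6    7    8    9   10   11   12
a[i]   11   10    4    6    1    9   10   14    8   11    3   11    1
L[i]    1    1    1    2    1    3    4    5    3    5    2    5    1

5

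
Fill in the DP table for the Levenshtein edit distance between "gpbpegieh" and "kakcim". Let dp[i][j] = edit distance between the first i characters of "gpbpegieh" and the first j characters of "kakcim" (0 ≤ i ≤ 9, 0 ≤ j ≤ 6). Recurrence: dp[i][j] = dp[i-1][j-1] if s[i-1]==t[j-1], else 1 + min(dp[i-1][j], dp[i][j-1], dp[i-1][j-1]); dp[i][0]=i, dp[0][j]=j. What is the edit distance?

8

   ''  k  a  k  c  i  m
''  0  1  2  3  4  5  6
 g  1  1  2  3  4  5  6
 p  2  2  2  3  4  5  6
 b  3  3  3  3  4  5  6
 p  4  4  4  4  4  5  6
 e  5  5  5  5  5  5  6
 g  6  6  6  6  6  6  6
 i  7  7  7  7  7  6  7
 e  8  8  8  8  8  7  7
 h  9  9  9  9  9  8  8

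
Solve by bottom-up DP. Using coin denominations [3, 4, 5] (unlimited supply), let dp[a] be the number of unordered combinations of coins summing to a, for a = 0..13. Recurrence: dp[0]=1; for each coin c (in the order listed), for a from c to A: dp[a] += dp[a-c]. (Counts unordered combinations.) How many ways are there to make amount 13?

after  coin     0     1     2     3     4     5     6     7     8     9    10    11    12    13
          3     1     0     0     1     0     0     1     0     0     1     0     0     1     0
          4     1     0     0     1     1     0     1     1     1     1     1     1     2     1
          5     1     0     0     1     1     1     1     1     2     2     2     2     3     3

3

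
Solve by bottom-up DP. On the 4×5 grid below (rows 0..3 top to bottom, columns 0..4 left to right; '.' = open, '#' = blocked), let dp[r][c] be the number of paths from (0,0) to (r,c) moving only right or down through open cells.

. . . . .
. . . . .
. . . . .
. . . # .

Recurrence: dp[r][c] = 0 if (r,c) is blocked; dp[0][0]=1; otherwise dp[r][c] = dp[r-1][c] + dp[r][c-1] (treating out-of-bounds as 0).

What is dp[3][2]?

10

r\c   0   1   2   3   4
  0   1   1   1   1   1
  1   1   2   3   4   5
  2   1   3   6  10  15
  3   1   4  10   0  15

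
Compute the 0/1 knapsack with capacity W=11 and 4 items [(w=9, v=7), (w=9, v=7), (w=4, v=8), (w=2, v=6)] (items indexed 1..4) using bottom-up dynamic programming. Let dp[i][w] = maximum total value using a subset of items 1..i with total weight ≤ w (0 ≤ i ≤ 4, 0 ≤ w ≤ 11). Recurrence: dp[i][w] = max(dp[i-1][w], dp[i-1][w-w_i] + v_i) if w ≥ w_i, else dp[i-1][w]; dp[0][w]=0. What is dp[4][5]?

8

i\w   0   1   2   3   4   5   6   7   8   9  10  11
  0   0   0   0   0   0   0   0   0   0   0   0   0
  1   0   0   0   0   0   0   0   0   0   7   7   7
  2   0   0   0   0   0   0   0   0   0   7   7   7
  3   0   0   0   0   8   8   8   8   8   8   8   8
  4   0   0   6   6   8   8  14  14  14  14  14  14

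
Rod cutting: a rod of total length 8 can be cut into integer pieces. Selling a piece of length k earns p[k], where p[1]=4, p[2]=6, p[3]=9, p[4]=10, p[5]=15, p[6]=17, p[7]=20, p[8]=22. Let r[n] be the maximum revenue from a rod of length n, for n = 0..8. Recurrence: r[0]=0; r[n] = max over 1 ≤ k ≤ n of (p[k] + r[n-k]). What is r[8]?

32

   n    0    1    2    3    4    5    6    7    8
r[n]    0    4    8   12   16   20   24   28   32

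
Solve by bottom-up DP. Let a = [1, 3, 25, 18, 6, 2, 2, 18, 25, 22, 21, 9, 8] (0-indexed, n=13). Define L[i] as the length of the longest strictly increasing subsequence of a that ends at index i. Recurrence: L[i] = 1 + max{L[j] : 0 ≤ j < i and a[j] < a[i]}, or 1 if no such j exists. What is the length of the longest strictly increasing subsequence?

5

   i    0    1    2    3    4    5    6    7    8    9   10   11   12
a[i]    1    3   25   18    6    2    2   18   25   22   21    9    8
L[i]    1    2    3    3    3    2    2    4    5    5    5    4    4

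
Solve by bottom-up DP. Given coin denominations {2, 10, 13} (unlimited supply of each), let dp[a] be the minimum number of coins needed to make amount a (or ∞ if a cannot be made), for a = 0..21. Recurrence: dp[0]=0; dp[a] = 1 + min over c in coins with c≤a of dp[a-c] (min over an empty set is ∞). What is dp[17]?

 a  0  1  2  3  4  5  6  7  8  9 10 11 12 13 14 15 16 17 18 19 20 21
dp  0  -  1  -  2  -  3  -  4  -  1  -  2  1  3  2  4  3  5  4  2  5
(- denotes ∞ / unreachable)

3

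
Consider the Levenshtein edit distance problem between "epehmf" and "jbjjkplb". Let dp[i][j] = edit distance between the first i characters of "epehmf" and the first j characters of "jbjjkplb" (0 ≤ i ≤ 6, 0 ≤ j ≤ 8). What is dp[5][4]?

5

   ''  j  b  j  j  k  p  l  b
''  0  1  2  3  4  5  6  7  8
 e  1  1  2  3  4  5  6  7  8
 p  2  2  2  3  4  5  5  6  7
 e  3  3  3  3  4  5  6  6  7
 h  4  4  4  4  4  5  6  7  7
 m  5  5  5  5  5  5  6  7  8
 f  6  6  6  6  6  6  6  7  8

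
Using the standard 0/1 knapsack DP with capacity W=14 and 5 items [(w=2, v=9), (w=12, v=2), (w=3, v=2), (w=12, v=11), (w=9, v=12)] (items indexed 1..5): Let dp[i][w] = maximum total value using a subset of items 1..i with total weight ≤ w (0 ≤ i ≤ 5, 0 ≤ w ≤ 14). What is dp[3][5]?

i\w   0   1   2   3   4   5   6   7   8   9  10  11  12  13  14
  0   0   0   0   0   0   0   0   0   0   0   0   0   0   0   0
  1   0   0   9   9   9   9   9   9   9   9   9   9   9   9   9
  2   0   0   9   9   9   9   9   9   9   9   9   9   9   9  11
  3   0   0   9   9   9  11  11  11  11  11  11  11  11  11  11
  4   0   0   9   9   9  11  11  11  11  11  11  11  11  11  20
  5   0   0   9   9   9  11  11  11  11  12  12  21  21  21  23

11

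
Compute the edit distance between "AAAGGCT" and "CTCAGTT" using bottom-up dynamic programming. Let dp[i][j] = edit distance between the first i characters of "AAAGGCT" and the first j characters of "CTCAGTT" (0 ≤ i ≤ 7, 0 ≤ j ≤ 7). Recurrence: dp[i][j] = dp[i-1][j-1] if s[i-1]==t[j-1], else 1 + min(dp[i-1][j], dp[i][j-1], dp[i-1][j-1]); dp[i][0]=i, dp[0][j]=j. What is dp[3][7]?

   ''  C  T  C  A  G  T  T
''  0  1  2  3  4  5  6  7
 A  1  1  2  3  3  4  5  6
 A  2  2  2  3  3  4  5  6
 A  3  3  3  3  3  4  5  6
 G  4  4  4  4  4  3  4  5
 G  5  5  5  5  5  4  4  5
 C  6  5  6  5  6  5  5  5
 T  7  6  5  6  6  6  5  5

6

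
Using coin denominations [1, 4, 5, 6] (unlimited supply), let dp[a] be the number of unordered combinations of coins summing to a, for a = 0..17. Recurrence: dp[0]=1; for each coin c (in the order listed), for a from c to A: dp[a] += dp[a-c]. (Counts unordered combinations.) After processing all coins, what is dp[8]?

after  coin     0     1     2     3     4     5     6     7     8     9    10    11    12    13    14    15    16    17
          1     1     1     1     1     1     1     1     1     1     1     1     1     1     1     1     1     1     1
          4     1     1     1     1     2     2     2     2     3     3     3     3     4     4     4     4     5     5
          5     1     1     1     1     2     3     3     3     4     5     6     6     7     8     9    10    11    12
          6     1     1     1     1     2     3     4     4     5     6     8     9    11    12    14    16    19    21

5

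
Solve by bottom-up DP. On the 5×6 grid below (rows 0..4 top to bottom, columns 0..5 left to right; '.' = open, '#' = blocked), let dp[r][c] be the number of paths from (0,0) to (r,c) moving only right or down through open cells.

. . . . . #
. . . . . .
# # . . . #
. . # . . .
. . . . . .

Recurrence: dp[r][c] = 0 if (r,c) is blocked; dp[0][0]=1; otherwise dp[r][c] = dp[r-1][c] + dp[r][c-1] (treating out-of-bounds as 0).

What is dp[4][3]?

r\c   0   1   2   3   4   5
  0   1   1   1   1   1   0
  1   1   2   3   4   5   5
  2   0   0   3   7  12   0
  3   0   0   0   7  19  19
  4   0   0   0   7  26  45

7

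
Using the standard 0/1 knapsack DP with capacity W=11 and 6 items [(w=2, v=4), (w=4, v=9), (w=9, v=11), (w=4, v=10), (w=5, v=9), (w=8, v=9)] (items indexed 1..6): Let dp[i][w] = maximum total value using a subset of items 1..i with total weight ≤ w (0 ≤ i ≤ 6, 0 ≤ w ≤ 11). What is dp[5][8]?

19

i\w   0   1   2   3   4   5   6   7   8   9  10  11
  0   0   0   0   0   0   0   0   0   0   0   0   0
  1   0   0   4   4   4   4   4   4   4   4   4   4
  2   0   0   4   4   9   9  13  13  13  13  13  13
  3   0   0   4   4   9   9  13  13  13  13  13  15
  4   0   0   4   4  10  10  14  14  19  19  23  23
  5   0   0   4   4  10  10  14  14  19  19  23  23
  6   0   0   4   4  10  10  14  14  19  19  23  23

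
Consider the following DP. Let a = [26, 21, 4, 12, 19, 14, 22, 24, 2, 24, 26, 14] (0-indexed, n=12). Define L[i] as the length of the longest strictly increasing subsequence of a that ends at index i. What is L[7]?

   i    0    1    2    3    4    5    6    7    8    9   10   11
a[i]   26   21    4   12   19   14   22   24    2   24   26   14
L[i]    1    1    1    2    3    3    4    5    1    5    6    3

5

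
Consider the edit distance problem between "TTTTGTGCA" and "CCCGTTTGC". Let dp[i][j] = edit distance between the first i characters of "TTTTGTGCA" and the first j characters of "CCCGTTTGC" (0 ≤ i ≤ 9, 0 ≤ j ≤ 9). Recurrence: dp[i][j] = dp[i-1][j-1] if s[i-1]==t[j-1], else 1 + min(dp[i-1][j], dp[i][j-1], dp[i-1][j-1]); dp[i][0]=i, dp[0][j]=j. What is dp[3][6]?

4

   ''  C  C  C  G  T  T  T  G  C
''  0  1  2  3  4  5  6  7  8  9
 T  1  1  2  3  4  4  5  6  7  8
 T  2  2  2  3  4  4  4  5  6  7
 T  3  3  3  3  4  4  4  4  5  6
 T  4  4  4  4  4  4  4  4  5  6
 G  5  5  5  5  4  5  5  5  4  5
 T  6  6  6  6  5  4  5  5  5  5
 G  7  7  7  7  6  5  5  6  5  6
 C  8  7  7  7  7  6  6  6  6  5
 A  9  8  8  8  8  7  7  7  7  6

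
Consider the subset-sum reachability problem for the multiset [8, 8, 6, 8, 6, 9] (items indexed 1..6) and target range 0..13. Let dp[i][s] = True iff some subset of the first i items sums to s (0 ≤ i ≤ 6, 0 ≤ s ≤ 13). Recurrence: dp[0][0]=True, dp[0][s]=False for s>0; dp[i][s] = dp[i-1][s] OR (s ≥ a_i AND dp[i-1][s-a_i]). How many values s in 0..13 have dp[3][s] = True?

3

i\s   0   1   2   3   4   5   6   7   8   9  10  11  12  13
  0   T   F   F   F   F   F   F   F   F   F   F   F   F   F
  1   T   F   F   F   F   F   F   F   T   F   F   F   F   F
  2   T   F   F   F   F   F   F   F   T   F   F   F   F   F
  3   T   F   F   F   F   F   T   F   T   F   F   F   F   F
  4   T   F   F   F   F   F   T   F   T   F   F   F   F   F
  5   T   F   F   F   F   F   T   F   T   F   F   F   T   F
  6   T   F   F   F   F   F   T   F   T   T   F   F   T   F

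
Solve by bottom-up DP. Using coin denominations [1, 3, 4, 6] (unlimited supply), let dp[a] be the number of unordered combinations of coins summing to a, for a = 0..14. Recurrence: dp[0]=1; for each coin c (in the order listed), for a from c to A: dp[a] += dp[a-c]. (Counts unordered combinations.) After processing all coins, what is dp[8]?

after  coin     0     1     2     3     4     5     6     7     8     9    10    11    12    13    14
          1     1     1     1     1     1     1     1     1     1     1     1     1     1     1     1
          3     1     1     1     2     2     2     3     3     3     4     4     4     5     5     5
          4     1     1     1     2     3     3     4     5     6     7     8     9    11    12    13
          6     1     1     1     2     3     3     5     6     7     9    11    12    16    18    20

7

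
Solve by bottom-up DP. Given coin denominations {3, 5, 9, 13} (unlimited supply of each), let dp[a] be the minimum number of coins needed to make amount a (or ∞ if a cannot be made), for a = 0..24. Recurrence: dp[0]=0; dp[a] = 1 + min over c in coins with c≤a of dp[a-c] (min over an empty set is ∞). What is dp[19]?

 a  0  1  2  3  4  5  6  7  8  9 10 11 12 13 14 15 16 17 18 19 20 21 22 23 24
dp  0  -  -  1  -  1  2  -  2  1  2  3  2  1  2  3  2  3  2  3  4  3  2  3  4
(- denotes ∞ / unreachable)

3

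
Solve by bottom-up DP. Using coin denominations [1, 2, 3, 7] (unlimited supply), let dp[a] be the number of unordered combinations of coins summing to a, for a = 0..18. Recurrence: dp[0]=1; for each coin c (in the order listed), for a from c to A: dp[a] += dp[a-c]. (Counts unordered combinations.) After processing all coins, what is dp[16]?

after  coin     0     1     2     3     4     5     6     7     8     9    10    11    12    13    14    15    16    17    18
          1     1     1     1     1     1     1     1     1     1     1     1     1     1     1     1     1     1     1     1
          2     1     1     2     2     3     3     4     4     5     5     6     6     7     7     8     8     9     9    10
          3     1     1     2     3     4     5     7     8    10    12    14    16    19    21    24    27    30    33    37
          7     1     1     2     3     4     5     7     9    11    14    17    20    24    28    33    38    44    50    57

44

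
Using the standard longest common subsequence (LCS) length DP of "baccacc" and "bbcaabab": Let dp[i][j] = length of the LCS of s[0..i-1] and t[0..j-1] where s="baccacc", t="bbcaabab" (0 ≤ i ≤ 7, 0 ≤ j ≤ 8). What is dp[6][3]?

2

   ''  b  b  c  a  a  b  a  b
''  0  0  0  0  0  0  0  0  0
 b  0  1  1  1  1  1  1  1  1
 a  0  1  1  1  2  2  2  2  2
 c  0  1  1  2  2  2  2  2  2
 c  0  1  1  2  2  2  2  2  2
 a  0  1  1  2  3  3  3  3  3
 c  0  1  1  2  3  3  3  3  3
 c  0  1  1  2  3  3  3  3  3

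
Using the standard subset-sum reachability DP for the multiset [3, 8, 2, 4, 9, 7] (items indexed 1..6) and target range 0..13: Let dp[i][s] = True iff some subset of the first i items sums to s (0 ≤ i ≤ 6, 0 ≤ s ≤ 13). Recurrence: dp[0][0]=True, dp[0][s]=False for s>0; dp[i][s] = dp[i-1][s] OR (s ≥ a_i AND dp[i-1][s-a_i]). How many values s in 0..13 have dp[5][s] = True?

i\s   0   1   2   3   4   5   6   7   8   9  10  11  12  13
  0   T   F   F   F   F   F   F   F   F   F   F   F   F   F
  1   T   F   F   T   F   F   F   F   F   F   F   F   F   F
  2   T   F   F   T   F   F   F   F   T   F   F   T   F   F
  3   T   F   T   T   F   T   F   F   T   F   T   T   F   T
  4   T   F   T   T   T   T   T   T   T   T   T   T   T   T
  5   T   F   T   T   T   T   T   T   T   T   T   T   T   T
  6   T   F   T   T   T   T   T   T   T   T   T   T   T   T

13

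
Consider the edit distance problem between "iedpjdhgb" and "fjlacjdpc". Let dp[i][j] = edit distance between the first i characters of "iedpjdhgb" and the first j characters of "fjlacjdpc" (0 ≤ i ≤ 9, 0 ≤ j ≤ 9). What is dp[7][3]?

   ''  f  j  l  a  c  j  d  p  c
''  0  1  2  3  4  5  6  7  8  9
 i  1  1  2  3  4  5  6  7  8  9
 e  2  2  2  3  4  5  6  7  8  9
 d  3  3  3  3  4  5  6  6  7  8
 p  4  4  4  4  4  5  6  7  6  7
 j  5  5  4  5  5  5  5  6  7  7
 d  6  6  5  5  6  6  6  5  6  7
 h  7  7  6  6  6  7  7  6  6  7
 g  8  8  7  7  7  7  8  7  7  7
 b  9  9  8  8  8  8  8  8  8  8

6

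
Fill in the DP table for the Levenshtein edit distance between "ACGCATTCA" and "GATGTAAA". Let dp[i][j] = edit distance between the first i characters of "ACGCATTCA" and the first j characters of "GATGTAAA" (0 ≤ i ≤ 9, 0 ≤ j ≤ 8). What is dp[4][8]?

   ''  G  A  T  G  T  A  A  A
''  0  1  2  3  4  5  6  7  8
 A  1  1  1  2  3  4  5  6  7
 C  2  2  2  2  3  4  5  6  7
 G  3  2  3  3  2  3  4  5  6
 C  4  3  3  4  3  3  4  5  6
 A  5  4  3  4  4  4  3  4  5
 T  6  5  4  3  4  4  4  4  5
 T  7  6  5  4  4  4  5  5  5
 C  8  7  6  5  5  5  5  6  6
 A  9  8  7  6  6  6  5  5  6

6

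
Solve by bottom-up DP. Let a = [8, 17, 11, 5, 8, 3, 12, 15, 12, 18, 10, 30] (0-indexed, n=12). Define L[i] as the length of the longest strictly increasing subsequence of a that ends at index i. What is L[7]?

4

   i    0    1    2    3    4    5    6    7    8    9   10   11
a[i]    8   17   11    5    8    3   12   15   12   18   10   30
L[i]    1    2    2    1    2    1    3    4    3    5    3    6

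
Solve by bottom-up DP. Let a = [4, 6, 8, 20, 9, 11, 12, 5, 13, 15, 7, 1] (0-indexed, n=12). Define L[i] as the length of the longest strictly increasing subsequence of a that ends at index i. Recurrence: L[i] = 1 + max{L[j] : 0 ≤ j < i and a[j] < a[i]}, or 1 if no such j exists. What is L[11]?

   i    0    1    2    3    4    5    6    7    8    9   10   11
a[i]    4    6    8   20    9   11   12    5   13   15    7    1
L[i]    1    2    3    4    4    5    6    2    7    8    3    1

1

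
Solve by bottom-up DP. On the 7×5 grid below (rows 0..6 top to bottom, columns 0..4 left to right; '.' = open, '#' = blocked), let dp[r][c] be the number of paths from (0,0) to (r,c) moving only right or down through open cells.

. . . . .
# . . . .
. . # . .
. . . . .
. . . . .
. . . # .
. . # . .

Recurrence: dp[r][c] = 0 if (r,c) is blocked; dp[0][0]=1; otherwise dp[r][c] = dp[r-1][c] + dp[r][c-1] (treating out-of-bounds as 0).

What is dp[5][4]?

r\c   0   1   2   3   4
  0   1   1   1   1   1
  1   0   1   2   3   4
  2   0   1   0   3   7
  3   0   1   1   4  11
  4   0   1   2   6  17
  5   0   1   3   0  17
  6   0   1   0   0  17

17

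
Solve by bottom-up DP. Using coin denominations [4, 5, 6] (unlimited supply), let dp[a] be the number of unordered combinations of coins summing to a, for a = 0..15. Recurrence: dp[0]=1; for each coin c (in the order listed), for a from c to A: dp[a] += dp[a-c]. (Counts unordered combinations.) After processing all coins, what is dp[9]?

1

after  coin     0     1     2     3     4     5     6     7     8     9    10    11    12    13    14    15
          4     1     0     0     0     1     0     0     0     1     0     0     0     1     0     0     0
          5     1     0     0     0     1     1     0     0     1     1     1     0     1     1     1     1
          6     1     0     0     0     1     1     1     0     1     1     2     1     2     1     2     2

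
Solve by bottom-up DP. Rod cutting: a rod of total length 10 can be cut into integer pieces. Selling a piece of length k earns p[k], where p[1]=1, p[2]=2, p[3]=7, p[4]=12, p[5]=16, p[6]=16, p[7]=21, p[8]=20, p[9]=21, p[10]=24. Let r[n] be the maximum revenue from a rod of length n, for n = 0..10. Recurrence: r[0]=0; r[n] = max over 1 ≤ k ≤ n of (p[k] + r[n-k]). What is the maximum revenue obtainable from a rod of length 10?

32

   n    0    1    2    3    4    5    6    7    8    9   10
r[n]    0    1    2    7   12   16   17   21   24   28   32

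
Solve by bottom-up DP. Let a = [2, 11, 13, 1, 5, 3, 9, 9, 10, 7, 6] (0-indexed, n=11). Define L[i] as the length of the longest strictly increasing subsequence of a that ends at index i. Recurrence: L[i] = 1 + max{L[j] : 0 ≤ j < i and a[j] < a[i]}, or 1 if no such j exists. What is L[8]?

4

   i    0    1    2    3    4    5    6    7    8    9   10
a[i]    2   11   13    1    5    3    9    9   10    7    6
L[i]    1    2    3    1    2    2    3    3    4    3    3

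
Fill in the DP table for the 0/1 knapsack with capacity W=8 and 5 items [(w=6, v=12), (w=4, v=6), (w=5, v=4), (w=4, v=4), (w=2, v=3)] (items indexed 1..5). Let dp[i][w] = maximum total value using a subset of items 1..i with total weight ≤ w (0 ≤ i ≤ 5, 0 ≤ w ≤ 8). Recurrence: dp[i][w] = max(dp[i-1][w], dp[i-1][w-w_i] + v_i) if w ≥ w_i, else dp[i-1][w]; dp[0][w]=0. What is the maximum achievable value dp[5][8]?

i\w   0   1   2   3   4   5   6   7   8
  0   0   0   0   0   0   0   0   0   0
  1   0   0   0   0   0   0  12  12  12
  2   0   0   0   0   6   6  12  12  12
  3   0   0   0   0   6   6  12  12  12
  4   0   0   0   0   6   6  12  12  12
  5   0   0   3   3   6   6  12  12  15

15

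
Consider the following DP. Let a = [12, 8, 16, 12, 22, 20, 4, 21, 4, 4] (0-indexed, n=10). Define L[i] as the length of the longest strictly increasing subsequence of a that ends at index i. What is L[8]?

1

   i    0    1    2    3    4    5    6    7    8    9
a[i]   12    8   16   12   22   20    4   21    4    4
L[i]    1    1    2    2    3    3    1    4    1    1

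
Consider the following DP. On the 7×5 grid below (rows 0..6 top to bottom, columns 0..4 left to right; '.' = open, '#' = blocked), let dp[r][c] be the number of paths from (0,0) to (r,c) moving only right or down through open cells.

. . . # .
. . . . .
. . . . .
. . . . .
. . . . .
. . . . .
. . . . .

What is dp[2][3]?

9

r\c   0   1   2   3   4
  0   1   1   1   0   0
  1   1   2   3   3   3
  2   1   3   6   9  12
  3   1   4  10  19  31
  4   1   5  15  34  65
  5   1   6  21  55 120
  6   1   7  28  83 203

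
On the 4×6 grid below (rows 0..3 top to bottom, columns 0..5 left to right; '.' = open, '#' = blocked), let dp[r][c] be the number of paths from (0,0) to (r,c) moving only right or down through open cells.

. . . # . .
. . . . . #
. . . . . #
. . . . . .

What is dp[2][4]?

12

r\c   0   1   2   3   4   5
  0   1   1   1   0   0   0
  1   1   2   3   3   3   0
  2   1   3   6   9  12   0
  3   1   4  10  19  31  31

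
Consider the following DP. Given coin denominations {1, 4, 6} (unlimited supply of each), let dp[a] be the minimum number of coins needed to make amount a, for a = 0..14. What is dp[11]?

3

 a  0  1  2  3  4  5  6  7  8  9 10 11 12 13 14
dp  0  1  2  3  1  2  1  2  2  3  2  3  2  3  3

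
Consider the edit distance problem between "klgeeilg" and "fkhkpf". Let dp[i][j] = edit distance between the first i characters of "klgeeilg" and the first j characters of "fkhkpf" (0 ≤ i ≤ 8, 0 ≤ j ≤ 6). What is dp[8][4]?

8

   ''  f  k  h  k  p  f
''  0  1  2  3  4  5  6
 k  1  1  1  2  3  4  5
 l  2  2  2  2  3  4  5
 g  3  3  3  3  3  4  5
 e  4  4  4  4  4  4  5
 e  5  5  5  5  5  5  5
 i  6  6  6  6  6  6  6
 l  7  7  7  7  7  7  7
 g  8  8  8  8  8  8  8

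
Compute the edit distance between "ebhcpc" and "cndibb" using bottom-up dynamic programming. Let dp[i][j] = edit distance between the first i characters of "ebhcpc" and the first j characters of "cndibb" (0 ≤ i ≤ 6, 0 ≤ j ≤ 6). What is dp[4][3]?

4

   ''  c  n  d  i  b  b
''  0  1  2  3  4  5  6
 e  1  1  2  3  4  5  6
 b  2  2  2  3  4  4  5
 h  3  3  3  3  4  5  5
 c  4  3  4  4  4  5  6
 p  5  4  4  5  5  5  6
 c  6  5  5  5  6  6  6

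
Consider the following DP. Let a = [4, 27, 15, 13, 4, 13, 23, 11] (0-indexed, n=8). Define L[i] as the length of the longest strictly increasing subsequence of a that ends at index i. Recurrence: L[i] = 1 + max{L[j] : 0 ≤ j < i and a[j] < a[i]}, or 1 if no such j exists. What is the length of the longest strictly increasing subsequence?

   i    0    1    2    3    4    5    6    7
a[i]    4   27   15   13    4   13   23   11
L[i]    1    2    2    2    1    2    3    2

3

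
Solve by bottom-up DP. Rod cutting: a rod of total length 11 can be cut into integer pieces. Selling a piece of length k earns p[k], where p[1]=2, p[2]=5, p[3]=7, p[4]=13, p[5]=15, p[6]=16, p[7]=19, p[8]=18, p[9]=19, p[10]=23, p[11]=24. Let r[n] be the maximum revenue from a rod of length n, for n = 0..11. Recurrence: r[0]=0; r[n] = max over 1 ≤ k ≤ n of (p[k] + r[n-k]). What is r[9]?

   n    0    1    2    3    4    5    6    7    8    9   10   11
r[n]    0    2    5    7   13   15   18   20   26   28   31   33

28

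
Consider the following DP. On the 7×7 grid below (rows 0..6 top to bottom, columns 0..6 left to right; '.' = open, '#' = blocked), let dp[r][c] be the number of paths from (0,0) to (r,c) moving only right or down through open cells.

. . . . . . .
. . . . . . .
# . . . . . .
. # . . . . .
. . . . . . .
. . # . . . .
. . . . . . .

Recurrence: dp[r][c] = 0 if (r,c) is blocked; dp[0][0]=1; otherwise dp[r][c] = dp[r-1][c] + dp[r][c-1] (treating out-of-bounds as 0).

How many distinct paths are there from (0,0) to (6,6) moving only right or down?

r\c   0   1   2   3   4   5   6
  0   1   1   1   1   1   1   1
  1   1   2   3   4   5   6   7
  2   0   2   5   9  14  20  27
  3   0   0   5  14  28  48  75
  4   0   0   5  19  47  95 170
  5   0   0   0  19  66 161 331
  6   0   0   0  19  85 246 577

577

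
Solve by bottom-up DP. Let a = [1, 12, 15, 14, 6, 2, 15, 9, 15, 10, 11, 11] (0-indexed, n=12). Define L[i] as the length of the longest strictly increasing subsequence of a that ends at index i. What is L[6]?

4

   i    0    1    2    3    4    5    6    7    8    9   10   11
a[i]    1   12   15   14    6    2   15    9   15   10   11   11
L[i]    1    2    3    3    2    2    4    3    4    4    5    5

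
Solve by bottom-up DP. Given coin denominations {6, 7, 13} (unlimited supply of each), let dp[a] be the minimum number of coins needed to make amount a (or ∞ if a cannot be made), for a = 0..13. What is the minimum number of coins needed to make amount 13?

 a  0  1  2  3  4  5  6  7  8  9 10 11 12 13
dp  0  -  -  -  -  -  1  1  -  -  -  -  2  1
(- denotes ∞ / unreachable)

1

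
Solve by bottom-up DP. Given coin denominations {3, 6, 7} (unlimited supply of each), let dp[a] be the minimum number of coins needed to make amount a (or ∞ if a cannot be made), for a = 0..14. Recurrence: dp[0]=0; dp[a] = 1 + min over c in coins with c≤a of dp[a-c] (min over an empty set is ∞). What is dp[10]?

2

 a  0  1  2  3  4  5  6  7  8  9 10 11 12 13 14
dp  0  -  -  1  -  -  1  1  -  2  2  -  2  2  2
(- denotes ∞ / unreachable)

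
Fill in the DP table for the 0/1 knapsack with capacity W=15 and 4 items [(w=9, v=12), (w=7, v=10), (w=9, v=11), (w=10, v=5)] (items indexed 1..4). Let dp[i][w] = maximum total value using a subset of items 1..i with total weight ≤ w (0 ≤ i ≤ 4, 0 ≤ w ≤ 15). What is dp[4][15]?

12

i\w   0   1   2   3   4   5   6   7   8   9  10  11  12  13  14  15
  0   0   0   0   0   0   0   0   0   0   0   0   0   0   0   0   0
  1   0   0   0   0   0   0   0   0   0  12  12  12  12  12  12  12
  2   0   0   0   0   0   0   0  10  10  12  12  12  12  12  12  12
  3   0   0   0   0   0   0   0  10  10  12  12  12  12  12  12  12
  4   0   0   0   0   0   0   0  10  10  12  12  12  12  12  12  12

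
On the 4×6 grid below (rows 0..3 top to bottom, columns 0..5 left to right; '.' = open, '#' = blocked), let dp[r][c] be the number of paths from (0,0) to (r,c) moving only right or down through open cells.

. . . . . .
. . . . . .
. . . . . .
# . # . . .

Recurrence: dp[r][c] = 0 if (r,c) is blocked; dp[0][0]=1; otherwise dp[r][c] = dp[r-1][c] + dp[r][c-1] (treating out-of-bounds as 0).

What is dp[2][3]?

r\c   0   1   2   3   4   5
  0   1   1   1   1   1   1
  1   1   2   3   4   5   6
  2   1   3   6  10  15  21
  3   0   3   0  10  25  46

10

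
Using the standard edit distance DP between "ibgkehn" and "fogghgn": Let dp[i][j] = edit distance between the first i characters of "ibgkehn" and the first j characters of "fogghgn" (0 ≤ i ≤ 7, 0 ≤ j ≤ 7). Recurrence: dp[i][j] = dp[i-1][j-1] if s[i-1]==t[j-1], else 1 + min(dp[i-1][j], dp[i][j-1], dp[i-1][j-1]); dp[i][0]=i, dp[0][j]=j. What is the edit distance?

   ''  f  o  g  g  h  g  n
''  0  1  2  3  4  5  6  7
 i  1  1  2  3  4  5  6  7
 b  2  2  2  3  4  5  6  7
 g  3  3  3  2  3  4  5  6
 k  4  4  4  3  3  4  5  6
 e  5  5  5  4  4  4  5  6
 h  6  6  6  5  5  4  5  6
 n  7  7  7  6  6  5  5  5

5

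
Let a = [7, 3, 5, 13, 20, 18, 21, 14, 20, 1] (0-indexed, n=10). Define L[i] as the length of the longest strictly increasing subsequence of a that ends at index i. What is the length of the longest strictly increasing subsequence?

   i    0    1    2    3    4    5    6    7    8    9
a[i]    7    3    5   13   20   18   21   14   20    1
L[i]    1    1    2    3    4    4    5    4    5    1

5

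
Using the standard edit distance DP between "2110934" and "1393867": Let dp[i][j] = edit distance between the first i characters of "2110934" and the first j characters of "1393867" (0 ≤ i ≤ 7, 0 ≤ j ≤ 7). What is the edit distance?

6

   ''  1  3  9  3  8  6  7
''  0  1  2  3  4  5  6  7
 2  1  1  2  3  4  5  6  7
 1  2  1  2  3  4  5  6  7
 1  3  2  2  3  4  5  6  7
 0  4  3  3  3  4  5  6  7
 9  5  4  4  3  4  5  6  7
 3  6  5  4  4  3  4  5  6
 4  7  6  5  5  4  4  5  6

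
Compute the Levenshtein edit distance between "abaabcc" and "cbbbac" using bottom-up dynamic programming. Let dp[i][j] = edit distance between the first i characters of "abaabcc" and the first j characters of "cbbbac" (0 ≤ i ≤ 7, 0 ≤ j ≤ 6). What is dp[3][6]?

4

   ''  c  b  b  b  a  c
''  0  1  2  3  4  5  6
 a  1  1  2  3  4  4  5
 b  2  2  1  2  3  4  5
 a  3  3  2  2  3  3  4
 a  4  4  3  3  3  3  4
 b  5  5  4  3  3  4  4
 c  6  5  5  4  4  4  4
 c  7  6  6  5  5  5  4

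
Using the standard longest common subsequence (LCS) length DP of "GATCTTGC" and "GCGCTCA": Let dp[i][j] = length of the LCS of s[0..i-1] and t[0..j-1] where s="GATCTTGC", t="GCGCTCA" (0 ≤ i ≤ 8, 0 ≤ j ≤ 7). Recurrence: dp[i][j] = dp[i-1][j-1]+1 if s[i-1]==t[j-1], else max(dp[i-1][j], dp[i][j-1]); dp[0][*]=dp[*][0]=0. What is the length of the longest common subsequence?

4

   ''  G  C  G  C  T  C  A
''  0  0  0  0  0  0  0  0
 G  0  1  1  1  1  1  1  1
 A  0  1  1  1  1  1  1  2
 T  0  1  1  1  1  2  2  2
 C  0  1  2  2  2  2  3  3
 T  0  1  2  2  2  3  3  3
 T  0  1  2  2  2  3  3  3
 G  0  1  2  3  3  3  3  3
 C  0  1  2  3  4  4  4  4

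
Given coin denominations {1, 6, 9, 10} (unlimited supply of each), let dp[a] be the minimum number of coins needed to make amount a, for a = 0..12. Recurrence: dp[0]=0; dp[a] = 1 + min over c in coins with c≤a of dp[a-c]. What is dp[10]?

1

 a  0  1  2  3  4  5  6  7  8  9 10 11 12
dp  0  1  2  3  4  5  1  2  3  1  1  2  2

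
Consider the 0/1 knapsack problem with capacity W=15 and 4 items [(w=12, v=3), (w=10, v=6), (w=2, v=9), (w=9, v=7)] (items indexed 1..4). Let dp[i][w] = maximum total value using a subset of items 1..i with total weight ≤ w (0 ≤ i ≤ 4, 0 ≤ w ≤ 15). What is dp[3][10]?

9

i\w   0   1   2   3   4   5   6   7   8   9  10  11  12  13  14  15
  0   0   0   0   0   0   0   0   0   0   0   0   0   0   0   0   0
  1   0   0   0   0   0   0   0   0   0   0   0   0   3   3   3   3
  2   0   0   0   0   0   0   0   0   0   0   6   6   6   6   6   6
  3   0   0   9   9   9   9   9   9   9   9   9   9  15  15  15  15
  4   0   0   9   9   9   9   9   9   9   9   9  16  16  16  16  16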